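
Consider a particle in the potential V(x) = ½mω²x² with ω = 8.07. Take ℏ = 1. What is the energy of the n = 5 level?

E = 44.4

Using E_n = (n + ½)ℏω: E_5 = 5.5 × 8.07 = 44.39.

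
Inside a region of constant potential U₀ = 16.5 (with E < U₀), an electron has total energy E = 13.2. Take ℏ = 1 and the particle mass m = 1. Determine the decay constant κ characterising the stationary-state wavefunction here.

Since E < U₀ the TISE in this region is ψ'' = κ²ψ with κ = √(2m(U₀ − E))/ℏ.
κ = √(2 × 1 × 3.3) = 2.569.

κ = 2.57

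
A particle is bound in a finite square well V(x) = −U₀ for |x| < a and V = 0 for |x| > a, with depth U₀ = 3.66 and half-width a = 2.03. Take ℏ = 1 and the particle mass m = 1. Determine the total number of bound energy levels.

The dimensionless depth is z₀ = a√(2mU₀)/ℏ = 2.03 × √(7.320) = 5.492.
A new bound state (alternating even/odd) appears each time z₀ passes a multiple of π/2, so N = ⌊2z₀/π⌋ + 1 = ⌊3.496⌋ + 1 = 4.

N = 4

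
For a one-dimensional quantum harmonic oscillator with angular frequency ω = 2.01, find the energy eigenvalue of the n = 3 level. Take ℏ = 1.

E = 7.04

The oscillator eigenvalues are E_n = ℏω(n + ½), so E_3 = 2.01 × 3.5 = 7.035.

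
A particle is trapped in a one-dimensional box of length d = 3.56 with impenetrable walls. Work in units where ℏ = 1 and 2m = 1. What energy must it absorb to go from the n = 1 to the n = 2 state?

ΔE = 2.34

E_n = n²π²ℏ²/(2md²), so ΔE = (2² − 1²) π²ℏ²/(2md²).
ΔE = 3 × π² / (2 × 0.5 × 3.56²) = 2.336.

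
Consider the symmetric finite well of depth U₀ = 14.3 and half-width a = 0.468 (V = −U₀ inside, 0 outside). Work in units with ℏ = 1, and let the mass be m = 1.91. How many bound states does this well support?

N = 3

The dimensionless depth is z₀ = a√(2mU₀)/ℏ = 0.468 × √(54.63) = 3.459.
A new bound state (alternating even/odd) appears each time z₀ passes a multiple of π/2, so N = ⌊2z₀/π⌋ + 1 = ⌊2.202⌋ + 1 = 3.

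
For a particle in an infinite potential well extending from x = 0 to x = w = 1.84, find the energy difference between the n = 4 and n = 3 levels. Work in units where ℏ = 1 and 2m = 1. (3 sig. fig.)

E_n = n²π²ℏ²/(2mw²), so ΔE = (4² − 3²) π²ℏ²/(2mw²).
ΔE = 7 × π² / (2 × 0.5 × 1.84²) = 20.41.

ΔE = 20.4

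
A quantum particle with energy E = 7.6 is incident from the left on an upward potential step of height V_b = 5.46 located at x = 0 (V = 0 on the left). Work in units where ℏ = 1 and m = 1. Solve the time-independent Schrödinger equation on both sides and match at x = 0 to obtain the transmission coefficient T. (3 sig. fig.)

T = 0.906

The wavenumbers are k₁ = √(2mE)/ℏ = 3.899 on the left and k₂ = √(2m(E − V_b))/ℏ = 2.069 on the right.
Continuity of ψ and ψ′ at the step yields the reflection amplitude r = (k₁ − k₂)/(k₁ + k₂) = 0.3066; thus R = |r|² = 0.09403, T = 0.9060.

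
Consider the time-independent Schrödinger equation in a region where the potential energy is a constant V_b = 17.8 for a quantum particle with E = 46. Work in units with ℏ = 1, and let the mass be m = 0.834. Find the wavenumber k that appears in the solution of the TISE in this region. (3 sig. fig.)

With E > V_b the solution is oscillatory, ψ ∝ e^{±ikx} with k = √(2m(E − V_b))/ℏ.
k = √(2 × 0.834 × 28.2) = 6.858.

k = 6.86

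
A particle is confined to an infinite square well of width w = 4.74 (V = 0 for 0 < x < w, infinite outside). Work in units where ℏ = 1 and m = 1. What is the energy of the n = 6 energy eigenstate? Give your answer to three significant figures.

Requiring ψ(0) = ψ(w) = 0 quantises k = nπ/w, hence E_n = ℏ²k²/2m = n²π²ℏ²/(2mw²).
E_6 = 6² × π² / (2 × 1 × 4.74²) = 7.907.

E = 7.91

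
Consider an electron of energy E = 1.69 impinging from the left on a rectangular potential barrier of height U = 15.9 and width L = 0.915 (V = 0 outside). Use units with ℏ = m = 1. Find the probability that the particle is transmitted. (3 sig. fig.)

T = 0.0000881

Since E < U the interior solution is evanescent with decay constant κ = √(2m(U − E))/ℏ = 5.331.
κL = 4.878, sinh(κL) = 65.67.
Matching ψ, ψ′ at both faces gives T = [1 + U² sinh²(κL) / (4E(U − E))]⁻¹ = 1/11350 = 0.0000881.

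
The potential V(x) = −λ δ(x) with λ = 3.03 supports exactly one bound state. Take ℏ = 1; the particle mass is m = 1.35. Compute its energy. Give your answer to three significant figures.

For x ≠ 0 the bound state is ψ ∝ e^{−κ|x|}; integrating the TISE across the delta gives the cusp condition 2κ = 2mλ/ℏ², so κ = 4.091.
Then E = −ℏ²κ²/(2m) = −mλ²/(2ℏ²) = -6.197.

E = -6.20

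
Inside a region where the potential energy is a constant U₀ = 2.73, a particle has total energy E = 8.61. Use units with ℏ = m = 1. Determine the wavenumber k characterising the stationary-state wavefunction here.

k = 3.43

With E > U₀ the solution is oscillatory, ψ ∝ e^{±ikx} with k = √(2m(E − U₀))/ℏ.
k = √(2 × 1 × 5.88) = 3.429.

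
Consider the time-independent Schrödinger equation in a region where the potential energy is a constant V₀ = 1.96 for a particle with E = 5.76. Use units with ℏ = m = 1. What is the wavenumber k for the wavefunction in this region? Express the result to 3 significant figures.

With E > V₀ the solution is oscillatory, ψ ∝ e^{±ikx} with k = √(2m(E − V₀))/ℏ.
k = √(2 × 1 × 3.8) = 2.757.

k = 2.76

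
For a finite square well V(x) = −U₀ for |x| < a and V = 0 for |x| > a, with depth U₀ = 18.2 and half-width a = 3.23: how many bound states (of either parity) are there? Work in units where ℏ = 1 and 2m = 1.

The dimensionless depth is z₀ = a√(2mU₀)/ℏ = 3.23 × √(18.20) = 13.78.
The even/odd transcendental equations gain one root per π/2 in z₀, giving N = 1 + ⌊2z₀/π⌋ = 1 + ⌊8.772⌋ = 9.

N = 9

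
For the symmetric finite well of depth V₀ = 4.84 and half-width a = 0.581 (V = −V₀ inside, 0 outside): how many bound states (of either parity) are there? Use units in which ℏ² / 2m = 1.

N = 1

Define the well-strength parameter z₀ = (a/ℏ)√(2mV₀) = 0.581 × √(2·0.5·4.84) = 1.278.
A new bound state (alternating even/odd) appears each time z₀ passes a multiple of π/2, so N = ⌊2z₀/π⌋ + 1 = ⌊0.8137⌋ + 1 = 1.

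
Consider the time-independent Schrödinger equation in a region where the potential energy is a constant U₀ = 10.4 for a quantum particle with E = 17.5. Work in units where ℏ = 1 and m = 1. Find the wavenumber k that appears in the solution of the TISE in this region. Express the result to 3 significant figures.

With E > U₀ the solution is oscillatory, ψ ∝ e^{±ikx} with k = √(2m(E − U₀))/ℏ.
k = √(2 × 1 × 7.1) = 3.768.

k = 3.77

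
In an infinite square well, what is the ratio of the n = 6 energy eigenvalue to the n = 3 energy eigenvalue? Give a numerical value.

Since E_n ∝ n², the ratio is (6/3)² = 4.

4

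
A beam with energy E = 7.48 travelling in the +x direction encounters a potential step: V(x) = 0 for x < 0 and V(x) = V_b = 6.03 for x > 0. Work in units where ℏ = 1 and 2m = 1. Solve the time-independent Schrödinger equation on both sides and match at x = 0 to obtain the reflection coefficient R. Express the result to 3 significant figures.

R = 0.151

On each side the TISE gives plane waves with k = √(2m(E − V))/ℏ: k₁ = √(2·½·7.48) = 2.735, k₂ = √(2·½·1.45) = 1.204.
Continuity of ψ and ψ′ at the step yields the reflection amplitude r = (k₁ − k₂)/(k₁ + k₂) = 0.3886; thus R = |r|² = 0.1510, T = 0.8490.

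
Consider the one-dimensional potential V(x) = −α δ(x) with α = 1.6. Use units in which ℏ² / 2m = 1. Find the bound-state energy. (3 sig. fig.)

The bound state is ψ(x) = √κ e^{−κ|x|}. The derivative jump ψ'(0⁺) − ψ'(0⁻) = −(2mα/ℏ²)ψ(0) fixes κ = mα/ℏ² = 0.8000.
Then E = −ℏ²κ²/(2m) = −mα²/(2ℏ²) = -0.6400.

E = -0.640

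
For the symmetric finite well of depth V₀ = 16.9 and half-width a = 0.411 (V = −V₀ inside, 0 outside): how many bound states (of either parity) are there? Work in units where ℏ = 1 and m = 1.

N = 2

Define the well-strength parameter z₀ = (a/ℏ)√(2mV₀) = 0.411 × √(2·1·16.9) = 2.389.
The even/odd transcendental equations gain one root per π/2 in z₀, giving N = 1 + ⌊2z₀/π⌋ = 1 + ⌊1.521⌋ = 2.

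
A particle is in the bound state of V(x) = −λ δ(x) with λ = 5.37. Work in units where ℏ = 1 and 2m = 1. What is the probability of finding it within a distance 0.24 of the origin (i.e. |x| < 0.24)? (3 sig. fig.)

P = 0.724

The normalised bound state is ψ = √κ e^{−κ|x|} with κ = mλ/ℏ² = 2.685.
P(|x| < d) = ∫_{−d}^{d} κ e^{−2κ|x|} dx = 1 − e^{−2κd} = 1 − e^{−1.289} = 0.7244.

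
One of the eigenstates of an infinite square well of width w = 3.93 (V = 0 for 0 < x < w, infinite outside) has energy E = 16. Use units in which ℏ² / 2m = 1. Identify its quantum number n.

From E_n = n²π²ℏ²/(2mw²) invert to n = √(2mw²E)/(πℏ).
n = (3.93/π) × √(2 × 0.5 × 16) = 5.004 → n = 5.

n = 5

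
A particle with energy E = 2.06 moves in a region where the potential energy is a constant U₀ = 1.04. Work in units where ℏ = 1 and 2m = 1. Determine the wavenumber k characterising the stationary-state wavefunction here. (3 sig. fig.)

k = 1.01

With E > U₀ the solution is oscillatory, ψ ∝ e^{±ikx} with k = √(2m(E − U₀))/ℏ.
k = √(2 × 0.5 × 1.02) = 1.010.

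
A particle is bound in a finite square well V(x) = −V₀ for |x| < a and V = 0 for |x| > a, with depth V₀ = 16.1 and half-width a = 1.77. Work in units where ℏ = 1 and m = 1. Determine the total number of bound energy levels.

N = 7

Define the well-strength parameter z₀ = (a/ℏ)√(2mV₀) = 1.77 × √(2·1·16.1) = 10.04.
The even/odd transcendental equations gain one root per π/2 in z₀, giving N = 1 + ⌊2z₀/π⌋ = 1 + ⌊6.394⌋ = 7.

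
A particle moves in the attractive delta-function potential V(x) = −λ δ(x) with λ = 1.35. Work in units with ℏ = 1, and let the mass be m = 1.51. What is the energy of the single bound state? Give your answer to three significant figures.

The bound state is ψ(x) = √κ e^{−κ|x|}. The derivative jump ψ'(0⁺) − ψ'(0⁻) = −(2mλ/ℏ²)ψ(0) fixes κ = mλ/ℏ² = 2.039.
Then E = −ℏ²κ²/(2m) = −mλ²/(2ℏ²) = -1.376.

E = -1.38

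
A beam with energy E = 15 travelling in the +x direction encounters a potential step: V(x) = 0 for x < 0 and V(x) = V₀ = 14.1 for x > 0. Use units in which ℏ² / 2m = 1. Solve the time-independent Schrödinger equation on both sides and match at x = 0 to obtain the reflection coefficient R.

The wavenumbers are k₁ = √(2mE)/ℏ = 3.873 on the left and k₂ = √(2m(E − V₀))/ℏ = 0.9487 on the right.
Matching ψ and ψ′ at x = 0 gives r = (k₁ − k₂)/(k₁ + k₂), so R = r² = 0.3678 and T = 1 − R = 0.6322.

R = 0.368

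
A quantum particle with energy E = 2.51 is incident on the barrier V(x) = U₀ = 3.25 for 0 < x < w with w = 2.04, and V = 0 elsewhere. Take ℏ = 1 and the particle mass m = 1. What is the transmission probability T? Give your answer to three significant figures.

Since E < U₀ the interior solution is evanescent with decay constant κ = √(2m(U₀ − E))/ℏ = 1.217.
κw = 2.482, sinh(κw) = 5.939.
Matching ψ, ψ′ at both faces gives T = [1 + U₀² sinh²(κw) / (4E(U₀ − E))]⁻¹ = 1/51.15 = 0.0195.

T = 0.0195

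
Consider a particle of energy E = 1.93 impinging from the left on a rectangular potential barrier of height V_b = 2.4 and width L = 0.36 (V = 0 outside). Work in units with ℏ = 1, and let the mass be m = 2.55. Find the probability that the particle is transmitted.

T = 0.647

Since E < V_b the interior solution is evanescent with decay constant κ = √(2m(V_b − E))/ℏ = 1.548.
κL = 0.5574, sinh(κL) = 0.5867.
The exact tunnelling result is T⁻¹ = 1 + V_b² sinh²(κL) / [4E(V_b − E)] = 1.546, so T = 0.647.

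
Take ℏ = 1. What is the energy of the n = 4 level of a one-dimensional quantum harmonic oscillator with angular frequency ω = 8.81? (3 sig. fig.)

The oscillator eigenvalues are E_n = ℏω(n + ½), so E_4 = 8.81 × 4.5 = 39.65.

E = 39.6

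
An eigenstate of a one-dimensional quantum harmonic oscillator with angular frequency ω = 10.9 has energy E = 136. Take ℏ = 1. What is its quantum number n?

n = 12

E_n = ℏω(n + ½) ⇒ n = E/(ℏω) − ½ = 136/10.9 − 0.5 = 11.977 → n = 12.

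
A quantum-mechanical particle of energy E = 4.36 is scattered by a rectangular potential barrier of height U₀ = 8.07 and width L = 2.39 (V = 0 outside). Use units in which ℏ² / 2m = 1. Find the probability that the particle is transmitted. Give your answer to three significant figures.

T = 0.000399

E < U₀: inside the barrier ψ ∝ e^{±κx} with κ = √(2m(U₀ − E))/ℏ = 1.926.
κL = 4.603, sinh(κL) = 49.91.
The exact tunnelling result is T⁻¹ = 1 + U₀² sinh²(κL) / [4E(U₀ − E)] = 2508, so T = 0.000399.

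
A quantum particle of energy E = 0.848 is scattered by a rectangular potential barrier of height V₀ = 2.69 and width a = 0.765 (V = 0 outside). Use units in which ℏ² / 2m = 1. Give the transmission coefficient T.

Since E < V₀ the interior solution is evanescent with decay constant κ = √(2m(V₀ − E))/ℏ = 1.357.
κa = 1.038, sinh(κa) = 1.235.
Matching ψ, ψ′ at both faces gives T = [1 + V₀² sinh²(κa) / (4E(V₀ − E))]⁻¹ = 1/2.767 = 0.361.

T = 0.361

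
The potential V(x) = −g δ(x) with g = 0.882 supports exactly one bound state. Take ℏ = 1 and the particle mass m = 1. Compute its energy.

E = -0.389

The bound state is ψ(x) = √κ e^{−κ|x|}. The derivative jump ψ'(0⁺) − ψ'(0⁻) = −(2mg/ℏ²)ψ(0) fixes κ = mg/ℏ² = 0.8820.
Then E = −ℏ²κ²/(2m) = −mg²/(2ℏ²) = -0.3890.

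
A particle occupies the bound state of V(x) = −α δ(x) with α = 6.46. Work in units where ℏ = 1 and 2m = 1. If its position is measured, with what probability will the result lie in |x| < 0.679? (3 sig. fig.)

The normalised bound state is ψ = √κ e^{−κ|x|} with κ = mα/ℏ² = 3.230.
P(|x| < d) = ∫_{−d}^{d} κ e^{−2κ|x|} dx = 1 − e^{−2κd} = 1 − e^{−4.386} = 0.9876.

P = 0.988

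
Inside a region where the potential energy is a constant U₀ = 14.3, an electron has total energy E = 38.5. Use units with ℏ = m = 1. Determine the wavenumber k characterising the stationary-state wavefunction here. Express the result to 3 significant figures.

With E > U₀ the solution is oscillatory, ψ ∝ e^{±ikx} with k = √(2m(E − U₀))/ℏ.
k = √(2 × 1 × 24.2) = 6.957.

k = 6.96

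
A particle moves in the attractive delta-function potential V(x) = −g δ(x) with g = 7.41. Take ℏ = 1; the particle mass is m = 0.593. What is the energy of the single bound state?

E = -16.3

The bound state is ψ(x) = √κ e^{−κ|x|}. The derivative jump ψ'(0⁺) − ψ'(0⁻) = −(2mg/ℏ²)ψ(0) fixes κ = mg/ℏ² = 4.394.
Then E = −ℏ²κ²/(2m) = −mg²/(2ℏ²) = -16.28.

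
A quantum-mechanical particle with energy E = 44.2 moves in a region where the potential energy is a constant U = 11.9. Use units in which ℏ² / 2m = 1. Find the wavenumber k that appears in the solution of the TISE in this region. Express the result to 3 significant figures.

With E > U the solution is oscillatory, ψ ∝ e^{±ikx} with k = √(2m(E − U))/ℏ.
k = √(2 × 0.5 × 32.3) = 5.683.

k = 5.68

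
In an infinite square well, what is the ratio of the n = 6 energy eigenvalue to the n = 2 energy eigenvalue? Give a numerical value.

E_n = n²π²ℏ²/(2mL²) so the ratio is n₂²/n₁² = 36/4 = 9.

9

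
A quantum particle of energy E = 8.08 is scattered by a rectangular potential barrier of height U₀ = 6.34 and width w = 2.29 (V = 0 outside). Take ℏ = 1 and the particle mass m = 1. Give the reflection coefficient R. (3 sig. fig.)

R = 0.369

E > U₀: inside the barrier k₂ = √(2m(E − U₀))/ℏ = 1.865, k₂w = 4.272.
Matching at both interfaces gives T⁻¹ = 1 + U₀² sin²(k₂w) / [4E(E − U₀)] = 1.585, hence T = 0.631.
R = 1 − T = 0.369.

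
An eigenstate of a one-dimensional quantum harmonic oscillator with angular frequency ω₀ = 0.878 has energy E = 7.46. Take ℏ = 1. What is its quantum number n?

E_n = ℏω₀(n + ½) ⇒ n = E/(ℏω₀) − ½ = 7.46/0.878 − 0.5 = 7.997 → n = 8.

n = 8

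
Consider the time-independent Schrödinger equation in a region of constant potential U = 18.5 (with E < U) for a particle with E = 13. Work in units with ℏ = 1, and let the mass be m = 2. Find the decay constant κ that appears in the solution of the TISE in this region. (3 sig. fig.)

Since E < U the TISE in this region is ψ'' = κ²ψ with κ = √(2m(U − E))/ℏ.
κ = √(2 × 2 × 5.5) = 4.690.

κ = 4.69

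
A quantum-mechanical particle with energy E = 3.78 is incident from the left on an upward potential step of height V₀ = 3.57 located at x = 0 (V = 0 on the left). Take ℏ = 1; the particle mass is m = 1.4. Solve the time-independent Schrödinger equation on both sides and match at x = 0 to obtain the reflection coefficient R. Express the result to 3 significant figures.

R = 0.383

The wavenumbers are k₁ = √(2mE)/ℏ = 3.253 on the left and k₂ = √(2m(E − V₀))/ℏ = 0.7668 on the right.
Matching ψ and ψ′ at x = 0 gives r = (k₁ − k₂)/(k₁ + k₂), so R = r² = 0.3826 and T = 1 − R = 0.6174.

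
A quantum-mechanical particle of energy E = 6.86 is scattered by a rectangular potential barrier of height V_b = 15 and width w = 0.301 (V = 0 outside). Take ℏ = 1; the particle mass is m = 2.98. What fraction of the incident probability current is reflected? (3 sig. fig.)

Since E < V_b the interior solution is evanescent with decay constant κ = √(2m(V_b − E))/ℏ = 6.965.
κw = 2.097, sinh(κw) = 4.008.
Matching ψ, ψ′ at both faces gives T = [1 + V_b² sinh²(κw) / (4E(V_b − E))]⁻¹ = 1/17.18 = 0.0582.
R = 1 − T = 0.942.

R = 0.942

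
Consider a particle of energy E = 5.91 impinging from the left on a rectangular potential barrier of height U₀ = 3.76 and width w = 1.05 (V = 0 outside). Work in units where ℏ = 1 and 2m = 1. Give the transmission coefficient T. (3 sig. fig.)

Above the barrier the interior wavenumber is k₂ = √(2m(E − U₀))/ℏ = 1.466, giving phase k₂w = 1.540.
Matching at both interfaces gives T⁻¹ = 1 + U₀² sin²(k₂w) / [4E(E − U₀)] = 1.278, hence T = 0.783.

T = 0.783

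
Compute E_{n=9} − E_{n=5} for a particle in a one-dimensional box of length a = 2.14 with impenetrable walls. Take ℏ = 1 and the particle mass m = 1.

ΔE = 60.3

E_n = n²π²ℏ²/(2ma²), so ΔE = (9² − 5²) π²ℏ²/(2ma²).
ΔE = 56 × π² / (2 × 1 × 2.14²) = 60.34.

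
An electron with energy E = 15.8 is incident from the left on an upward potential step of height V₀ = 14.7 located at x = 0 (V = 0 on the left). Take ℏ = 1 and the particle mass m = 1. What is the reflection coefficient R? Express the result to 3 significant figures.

The wavenumbers are k₁ = √(2mE)/ℏ = 5.621 on the left and k₂ = √(2m(E − V₀))/ℏ = 1.483 on the right.
Matching ψ and ψ′ at x = 0 gives r = (k₁ − k₂)/(k₁ + k₂), so R = r² = 0.3393 and T = 1 − R = 0.6607.

R = 0.339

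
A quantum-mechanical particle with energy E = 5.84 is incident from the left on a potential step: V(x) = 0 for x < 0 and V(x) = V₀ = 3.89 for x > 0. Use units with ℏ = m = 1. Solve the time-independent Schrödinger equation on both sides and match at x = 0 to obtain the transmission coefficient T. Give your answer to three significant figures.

The wavenumbers are k₁ = √(2mE)/ℏ = 3.418 on the left and k₂ = √(2m(E − V₀))/ℏ = 1.975 on the right.
Continuity of ψ and ψ′ at the step yields the reflection amplitude r = (k₁ − k₂)/(k₁ + k₂) = 0.2676; thus R = |r|² = 0.07158, T = 0.9284.

T = 0.928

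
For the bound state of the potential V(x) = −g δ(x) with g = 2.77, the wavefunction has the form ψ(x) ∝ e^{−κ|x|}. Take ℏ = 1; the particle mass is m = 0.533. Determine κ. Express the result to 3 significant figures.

Integrating the TISE across x = 0 gives the cusp condition ψ'(0⁺) − ψ'(0⁻) = −(2mg/ℏ²)ψ(0).
With ψ ∝ e^{−κ|x|} this yields −2κ = −2mg/ℏ², so κ = mg/ℏ² = 1.476.

κ = 1.48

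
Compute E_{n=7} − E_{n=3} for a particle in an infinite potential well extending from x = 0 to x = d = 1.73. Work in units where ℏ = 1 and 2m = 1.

E_n = n²π²ℏ²/(2md²), so ΔE = (7² − 3²) π²ℏ²/(2md²).
ΔE = 40 × π² / (2 × 0.5 × 1.73²) = 131.9.

ΔE = 132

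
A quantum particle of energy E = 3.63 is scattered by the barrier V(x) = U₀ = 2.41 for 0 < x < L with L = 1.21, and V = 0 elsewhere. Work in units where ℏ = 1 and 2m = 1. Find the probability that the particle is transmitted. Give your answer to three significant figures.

T = 0.763

Above the barrier the interior wavenumber is k₂ = √(2m(E − U₀))/ℏ = 1.105, giving phase k₂L = 1.336.
T = [1 + U₀² sin²(k₂L) / (4E(E − U₀))]⁻¹ = 1/1.310 = 0.763.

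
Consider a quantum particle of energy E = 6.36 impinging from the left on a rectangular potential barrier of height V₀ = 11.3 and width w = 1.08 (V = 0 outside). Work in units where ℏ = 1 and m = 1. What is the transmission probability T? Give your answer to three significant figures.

E < V₀: inside the barrier ψ ∝ e^{±κx} with κ = √(2m(V₀ − E))/ℏ = 3.143.
κw = 3.395, sinh(κw) = 14.89.
Matching ψ, ψ′ at both faces gives T = [1 + V₀² sinh²(κw) / (4E(V₀ − E))]⁻¹ = 1/226.2 = 0.00442.

T = 0.00442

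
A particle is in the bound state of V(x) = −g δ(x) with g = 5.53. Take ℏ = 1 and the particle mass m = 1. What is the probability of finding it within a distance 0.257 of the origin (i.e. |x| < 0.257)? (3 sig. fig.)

The normalised bound state is ψ = √κ e^{−κ|x|} with κ = mg/ℏ² = 5.530.
P(|x| < d) = ∫_{−d}^{d} κ e^{−2κ|x|} dx = 1 − e^{−2κd} = 1 − e^{−2.842} = 0.9417.

P = 0.942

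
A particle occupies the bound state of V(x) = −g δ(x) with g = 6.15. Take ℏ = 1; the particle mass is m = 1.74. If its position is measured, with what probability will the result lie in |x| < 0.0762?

The normalised bound state is ψ = √κ e^{−κ|x|} with κ = mg/ℏ² = 10.70.
P(|x| < d) = ∫_{−d}^{d} κ e^{−2κ|x|} dx = 1 − e^{−2κd} = 1 − e^{−1.631} = 0.8042.

P = 0.804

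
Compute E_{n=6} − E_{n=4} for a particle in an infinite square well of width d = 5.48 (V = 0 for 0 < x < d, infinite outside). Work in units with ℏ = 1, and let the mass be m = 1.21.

ΔE = 2.72

E_n = n²π²ℏ²/(2md²), so ΔE = (6² − 4²) π²ℏ²/(2md²).
ΔE = 20 × π² / (2 × 1.21 × 5.48²) = 2.716.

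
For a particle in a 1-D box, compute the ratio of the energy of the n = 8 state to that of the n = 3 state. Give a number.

Since E_n ∝ n², the ratio is (8/3)² = 7.11111.

7.11111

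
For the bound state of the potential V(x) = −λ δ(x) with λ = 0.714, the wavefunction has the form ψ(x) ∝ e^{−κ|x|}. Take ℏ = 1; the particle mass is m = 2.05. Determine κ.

Integrating the TISE across x = 0 gives the cusp condition ψ'(0⁺) − ψ'(0⁻) = −(2mλ/ℏ²)ψ(0).
With ψ ∝ e^{−κ|x|} this yields −2κ = −2mλ/ℏ², so κ = mλ/ℏ² = 1.464.

κ = 1.46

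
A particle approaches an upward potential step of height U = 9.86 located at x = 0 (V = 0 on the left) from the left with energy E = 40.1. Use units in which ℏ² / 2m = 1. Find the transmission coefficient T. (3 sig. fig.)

On each side the TISE gives plane waves with k = √(2m(E − V))/ℏ: k₁ = √(2·½·40.1) = 6.332, k₂ = √(2·½·30.24) = 5.499.
Matching ψ and ψ′ at x = 0 gives r = (k₁ − k₂)/(k₁ + k₂), so R = r² = 0.004961 and T = 1 − R = 0.9950.

T = 0.995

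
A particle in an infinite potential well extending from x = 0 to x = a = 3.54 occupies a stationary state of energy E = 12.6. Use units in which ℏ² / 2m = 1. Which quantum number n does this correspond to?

n = 4

From E_n = n²π²ℏ²/(2ma²) invert to n = √(2ma²E)/(πℏ).
n = (3.54/π) × √(2 × 0.5 × 12.6) = 4.000 → n = 4.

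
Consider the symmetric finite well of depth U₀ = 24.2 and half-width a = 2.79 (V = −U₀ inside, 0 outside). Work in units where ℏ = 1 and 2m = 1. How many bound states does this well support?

N = 9

The dimensionless depth is z₀ = a√(2mU₀)/ℏ = 2.79 × √(24.20) = 13.72.
A new bound state (alternating even/odd) appears each time z₀ passes a multiple of π/2, so N = ⌊2z₀/π⌋ + 1 = ⌊8.738⌋ + 1 = 9.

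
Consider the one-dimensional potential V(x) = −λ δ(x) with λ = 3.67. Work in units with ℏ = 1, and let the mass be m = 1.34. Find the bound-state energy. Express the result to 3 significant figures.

E = -9.02

The bound state is ψ(x) = √κ e^{−κ|x|}. The derivative jump ψ'(0⁺) − ψ'(0⁻) = −(2mλ/ℏ²)ψ(0) fixes κ = mλ/ℏ² = 4.918.
Then E = −ℏ²κ²/(2m) = −mλ²/(2ℏ²) = -9.024.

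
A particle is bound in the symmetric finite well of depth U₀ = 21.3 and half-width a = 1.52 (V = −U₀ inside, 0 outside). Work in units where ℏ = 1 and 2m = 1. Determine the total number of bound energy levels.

N = 5

Define the well-strength parameter z₀ = (a/ℏ)√(2mU₀) = 1.52 × √(2·0.5·21.3) = 7.015.
The even/odd transcendental equations gain one root per π/2 in z₀, giving N = 1 + ⌊2z₀/π⌋ = 1 + ⌊4.466⌋ = 5.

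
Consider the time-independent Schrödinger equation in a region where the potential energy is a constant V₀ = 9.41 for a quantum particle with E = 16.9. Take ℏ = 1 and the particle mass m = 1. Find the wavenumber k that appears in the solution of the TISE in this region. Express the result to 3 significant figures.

With E > V₀ the solution is oscillatory, ψ ∝ e^{±ikx} with k = √(2m(E − V₀))/ℏ.
k = √(2 × 1 × 7.49) = 3.870.

k = 3.87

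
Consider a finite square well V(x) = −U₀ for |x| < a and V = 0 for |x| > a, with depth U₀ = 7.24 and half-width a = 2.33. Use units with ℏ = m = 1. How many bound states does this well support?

Define the well-strength parameter z₀ = (a/ℏ)√(2mU₀) = 2.33 × √(2·1·7.24) = 8.866.
The even/odd transcendental equations gain one root per π/2 in z₀, giving N = 1 + ⌊2z₀/π⌋ = 1 + ⌊5.644⌋ = 6.

N = 6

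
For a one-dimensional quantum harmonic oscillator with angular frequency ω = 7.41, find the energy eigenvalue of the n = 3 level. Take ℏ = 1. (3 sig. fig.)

Using E_n = (n + ½)ℏω: E_3 = 3.5 × 7.41 = 25.94.

E = 25.9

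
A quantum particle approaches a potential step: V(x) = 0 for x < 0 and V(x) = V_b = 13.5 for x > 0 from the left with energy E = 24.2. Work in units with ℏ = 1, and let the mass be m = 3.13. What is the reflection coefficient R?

R = 0.0405

On each side the TISE gives plane waves with k = √(2m(E − V))/ℏ: k₁ = √(2·3.13·24.2) = 12.31, k₂ = √(2·3.13·10.7) = 8.184.
Matching ψ and ψ′ at x = 0 gives r = (k₁ − k₂)/(k₁ + k₂), so R = r² = 0.04050 and T = 1 − R = 0.9595.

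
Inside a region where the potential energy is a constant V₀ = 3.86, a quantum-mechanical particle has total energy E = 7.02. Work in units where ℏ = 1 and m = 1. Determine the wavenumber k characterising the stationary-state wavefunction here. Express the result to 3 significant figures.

k = 2.51

With E > V₀ the solution is oscillatory, ψ ∝ e^{±ikx} with k = √(2m(E − V₀))/ℏ.
k = √(2 × 1 × 3.16) = 2.514.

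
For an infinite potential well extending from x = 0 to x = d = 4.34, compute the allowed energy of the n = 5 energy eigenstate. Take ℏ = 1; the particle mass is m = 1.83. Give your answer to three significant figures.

Requiring ψ(0) = ψ(d) = 0 quantises k = nπ/d, hence E_n = ℏ²k²/2m = n²π²ℏ²/(2md²).
E_5 = 5² × π² / (2 × 1.83 × 4.34²) = 3.579.

E = 3.58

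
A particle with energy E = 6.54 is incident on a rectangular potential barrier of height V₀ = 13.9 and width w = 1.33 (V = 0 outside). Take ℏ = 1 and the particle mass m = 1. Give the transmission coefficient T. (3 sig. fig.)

T = 0.000147

E < V₀: inside the barrier ψ ∝ e^{±κx} with κ = √(2m(V₀ − E))/ℏ = 3.837.
κw = 5.103, sinh(κw) = 82.23.
The exact tunnelling result is T⁻¹ = 1 + V₀² sinh²(κw) / [4E(V₀ − E)] = 6787, so T = 0.000147.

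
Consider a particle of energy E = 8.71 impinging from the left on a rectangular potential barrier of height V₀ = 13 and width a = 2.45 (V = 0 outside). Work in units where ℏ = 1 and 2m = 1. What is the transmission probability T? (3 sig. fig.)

Since E < V₀ the interior solution is evanescent with decay constant κ = √(2m(V₀ − E))/ℏ = 2.071.
κa = 5.075, sinh(κa) = 79.94.
Matching ψ, ψ′ at both faces gives T = [1 + V₀² sinh²(κa) / (4E(V₀ − E))]⁻¹ = 1/7227 = 0.000138.

T = 0.000138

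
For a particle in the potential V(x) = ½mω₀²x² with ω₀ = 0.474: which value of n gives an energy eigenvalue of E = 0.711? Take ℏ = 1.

n = 1

E_n = ℏω₀(n + ½) ⇒ n = E/(ℏω₀) − ½ = 0.711/0.474 − 0.5 = 1.000 → n = 1.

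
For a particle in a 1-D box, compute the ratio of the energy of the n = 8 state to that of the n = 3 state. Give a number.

7.11111

Since E_n ∝ n², the ratio is (8/3)² = 7.11111.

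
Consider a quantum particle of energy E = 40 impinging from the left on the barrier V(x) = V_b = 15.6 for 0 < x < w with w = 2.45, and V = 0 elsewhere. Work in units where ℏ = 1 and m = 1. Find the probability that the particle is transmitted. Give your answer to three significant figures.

E > V_b: inside the barrier k₂ = √(2m(E − V_b))/ℏ = 6.986, k₂w = 17.11.
T = [1 + V_b² sin²(k₂w) / (4E(E − V_b))]⁻¹ = 1/1.061 = 0.943.

T = 0.943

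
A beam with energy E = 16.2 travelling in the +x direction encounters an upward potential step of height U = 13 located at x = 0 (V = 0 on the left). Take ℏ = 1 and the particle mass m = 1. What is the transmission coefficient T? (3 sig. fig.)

On each side the TISE gives plane waves with k = √(2m(E − V))/ℏ: k₁ = √(2·1·16.2) = 5.692, k₂ = √(2·1·3.2) = 2.530.
Matching ψ and ψ′ at x = 0 gives r = (k₁ − k₂)/(k₁ + k₂), so R = r² = 0.1479 and T = 1 − R = 0.8521.

T = 0.852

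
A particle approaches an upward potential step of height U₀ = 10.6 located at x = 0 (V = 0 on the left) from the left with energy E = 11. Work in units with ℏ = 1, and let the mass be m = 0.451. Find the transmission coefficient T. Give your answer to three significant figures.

The wavenumbers are k₁ = √(2mE)/ℏ = 3.150 on the left and k₂ = √(2m(E − U₀))/ℏ = 0.6007 on the right.
Matching ψ and ψ′ at x = 0 gives r = (k₁ − k₂)/(k₁ + k₂), so R = r² = 0.4620 and T = 1 − R = 0.5380.

T = 0.538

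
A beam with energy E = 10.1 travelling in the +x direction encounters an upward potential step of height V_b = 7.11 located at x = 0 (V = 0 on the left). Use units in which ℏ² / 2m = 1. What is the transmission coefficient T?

T = 0.913

On each side the TISE gives plane waves with k = √(2m(E − V))/ℏ: k₁ = √(2·½·10.1) = 3.178, k₂ = √(2·½·2.99) = 1.729.
Matching ψ and ψ′ at x = 0 gives r = (k₁ − k₂)/(k₁ + k₂), so R = r² = 0.08718 and T = 1 − R = 0.9128.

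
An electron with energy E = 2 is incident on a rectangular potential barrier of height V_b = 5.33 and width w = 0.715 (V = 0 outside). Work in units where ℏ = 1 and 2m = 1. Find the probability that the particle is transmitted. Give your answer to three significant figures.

T = 0.243

E < V_b: inside the barrier ψ ∝ e^{±κx} with κ = √(2m(V_b − E))/ℏ = 1.825.
κw = 1.305, sinh(κw) = 1.708.
Matching ψ, ψ′ at both faces gives T = [1 + V_b² sinh²(κw) / (4E(V_b − E))]⁻¹ = 1/4.110 = 0.243.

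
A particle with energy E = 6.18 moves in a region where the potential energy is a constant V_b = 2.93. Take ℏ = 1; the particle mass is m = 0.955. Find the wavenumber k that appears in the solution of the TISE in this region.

k = 2.49

With E > V_b the solution is oscillatory, ψ ∝ e^{±ikx} with k = √(2m(E − V_b))/ℏ.
k = √(2 × 0.955 × 3.25) = 2.491.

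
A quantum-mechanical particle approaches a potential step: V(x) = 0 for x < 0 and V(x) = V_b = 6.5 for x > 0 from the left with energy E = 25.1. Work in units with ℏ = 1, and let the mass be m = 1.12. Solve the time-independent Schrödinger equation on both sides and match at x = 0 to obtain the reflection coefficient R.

On each side the TISE gives plane waves with k = √(2m(E − V))/ℏ: k₁ = √(2·1.12·25.1) = 7.498, k₂ = √(2·1.12·18.6) = 6.455.
Matching ψ and ψ′ at x = 0 gives r = (k₁ − k₂)/(k₁ + k₂), so R = r² = 0.005593 and T = 1 − R = 0.9944.

R = 0.00559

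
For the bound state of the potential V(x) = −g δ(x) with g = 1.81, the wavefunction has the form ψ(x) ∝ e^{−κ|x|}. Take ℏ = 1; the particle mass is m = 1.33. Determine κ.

κ = 2.41

Integrate −(ℏ²/2m)ψ'' − gδ(x)ψ = Eψ from −ε to +ε: the ψ'' term gives ψ'(0⁺) − ψ'(0⁻) and the δ term gives −(2mg/ℏ²)ψ(0).
With ψ ∝ e^{−κ|x|} this yields −2κ = −2mg/ℏ², so κ = mg/ℏ² = 2.407.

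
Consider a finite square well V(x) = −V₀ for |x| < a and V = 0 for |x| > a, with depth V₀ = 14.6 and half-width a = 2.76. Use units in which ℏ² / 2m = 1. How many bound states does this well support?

N = 7

The dimensionless depth is z₀ = a√(2mV₀)/ℏ = 2.76 × √(14.60) = 10.55.
The even/odd transcendental equations gain one root per π/2 in z₀, giving N = 1 + ⌊2z₀/π⌋ = 1 + ⌊6.714⌋ = 7.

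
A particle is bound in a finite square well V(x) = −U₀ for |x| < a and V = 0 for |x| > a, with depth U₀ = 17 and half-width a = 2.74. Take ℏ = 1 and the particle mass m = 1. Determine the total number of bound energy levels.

N = 11

Define the well-strength parameter z₀ = (a/ℏ)√(2mU₀) = 2.74 × √(2·1·17) = 15.98.
The even/odd transcendental equations gain one root per π/2 in z₀, giving N = 1 + ⌊2z₀/π⌋ = 1 + ⌊10.17⌋ = 11.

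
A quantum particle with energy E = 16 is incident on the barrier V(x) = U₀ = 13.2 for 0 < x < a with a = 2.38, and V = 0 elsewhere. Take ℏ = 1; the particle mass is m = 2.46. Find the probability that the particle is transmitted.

T = 0.768

Above the barrier the interior wavenumber is k₂ = √(2m(E − U₀))/ℏ = 3.712, giving phase k₂a = 8.834.
Matching at both interfaces gives T⁻¹ = 1 + U₀² sin²(k₂a) / [4E(E − U₀)] = 1.302, hence T = 0.768.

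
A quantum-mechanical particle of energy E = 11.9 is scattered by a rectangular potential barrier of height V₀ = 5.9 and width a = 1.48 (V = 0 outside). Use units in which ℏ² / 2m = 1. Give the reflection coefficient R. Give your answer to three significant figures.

R = 0.0257

E > V₀: inside the barrier k₂ = √(2m(E − V₀))/ℏ = 2.449, k₂a = 3.625.
T = [1 + V₀² sin²(k₂a) / (4E(E − V₀))]⁻¹ = 1/1.026 = 0.974.
R = 1 − T = 0.0257.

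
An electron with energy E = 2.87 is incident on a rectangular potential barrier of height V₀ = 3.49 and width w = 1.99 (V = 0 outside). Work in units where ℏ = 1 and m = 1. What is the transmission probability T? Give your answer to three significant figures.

Since E < V₀ the interior solution is evanescent with decay constant κ = √(2m(V₀ − E))/ℏ = 1.114.
κw = 2.216, sinh(κw) = 4.531.
Matching ψ, ψ′ at both faces gives T = [1 + V₀² sinh²(κw) / (4E(V₀ − E))]⁻¹ = 1/36.13 = 0.0277.

T = 0.0277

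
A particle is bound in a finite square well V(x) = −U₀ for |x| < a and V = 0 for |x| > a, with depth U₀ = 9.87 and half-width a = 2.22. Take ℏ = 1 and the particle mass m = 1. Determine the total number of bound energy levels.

N = 7

Define the well-strength parameter z₀ = (a/ℏ)√(2mU₀) = 2.22 × √(2·1·9.87) = 9.863.
A new bound state (alternating even/odd) appears each time z₀ passes a multiple of π/2, so N = ⌊2z₀/π⌋ + 1 = ⌊6.279⌋ + 1 = 7.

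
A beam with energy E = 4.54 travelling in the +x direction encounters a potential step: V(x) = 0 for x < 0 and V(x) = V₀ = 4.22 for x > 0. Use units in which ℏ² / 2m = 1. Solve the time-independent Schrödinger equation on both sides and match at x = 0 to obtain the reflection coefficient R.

R = 0.337

The wavenumbers are k₁ = √(2mE)/ℏ = 2.131 on the left and k₂ = √(2m(E − V₀))/ℏ = 0.5657 on the right.
Matching ψ and ψ′ at x = 0 gives r = (k₁ − k₂)/(k₁ + k₂), so R = r² = 0.3369 and T = 1 − R = 0.6631.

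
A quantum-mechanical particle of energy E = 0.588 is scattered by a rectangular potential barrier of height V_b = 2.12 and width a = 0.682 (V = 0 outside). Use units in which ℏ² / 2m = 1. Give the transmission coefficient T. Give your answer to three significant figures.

T = 0.471

E < V_b: inside the barrier ψ ∝ e^{±κx} with κ = √(2m(V_b − E))/ℏ = 1.238.
κa = 0.8441, sinh(κa) = 0.9480.
The exact tunnelling result is T⁻¹ = 1 + V_b² sinh²(κa) / [4E(V_b − E)] = 2.121, so T = 0.471.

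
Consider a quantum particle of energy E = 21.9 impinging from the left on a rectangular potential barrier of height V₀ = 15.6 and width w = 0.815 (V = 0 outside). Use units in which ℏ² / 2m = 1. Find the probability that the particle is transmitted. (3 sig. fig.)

E > V₀: inside the barrier k₂ = √(2m(E − V₀))/ℏ = 2.510, k₂w = 2.046.
Matching at both interfaces gives T⁻¹ = 1 + V₀² sin²(k₂w) / [4E(E − V₀)] = 1.349, hence T = 0.741.

T = 0.741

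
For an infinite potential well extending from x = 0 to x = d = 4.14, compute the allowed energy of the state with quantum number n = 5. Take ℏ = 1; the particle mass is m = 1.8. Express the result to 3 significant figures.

E = 4.00

Requiring ψ(0) = ψ(d) = 0 quantises k = nπ/d, hence E_n = ℏ²k²/2m = n²π²ℏ²/(2md²).
E_5 = 5² × π² / (2 × 1.8 × 4.14²) = 3.999.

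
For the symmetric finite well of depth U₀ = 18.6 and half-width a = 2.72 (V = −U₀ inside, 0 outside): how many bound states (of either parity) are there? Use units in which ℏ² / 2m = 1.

N = 8

The dimensionless depth is z₀ = a√(2mU₀)/ℏ = 2.72 × √(18.60) = 11.73.
A new bound state (alternating even/odd) appears each time z₀ passes a multiple of π/2, so N = ⌊2z₀/π⌋ + 1 = ⌊7.468⌋ + 1 = 8.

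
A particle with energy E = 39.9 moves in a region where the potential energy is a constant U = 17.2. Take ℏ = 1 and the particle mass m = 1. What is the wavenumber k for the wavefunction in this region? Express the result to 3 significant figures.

With E > U the solution is oscillatory, ψ ∝ e^{±ikx} with k = √(2m(E − U))/ℏ.
k = √(2 × 1 × 22.7) = 6.738.

k = 6.74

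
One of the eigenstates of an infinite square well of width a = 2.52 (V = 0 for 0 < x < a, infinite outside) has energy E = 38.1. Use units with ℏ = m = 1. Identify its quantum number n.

From E_n = n²π²ℏ²/(2ma²) invert to n = √(2ma²E)/(πℏ).
n = (2.52/π) × √(2 × 1 × 38.1) = 7.002 → n = 7.

n = 7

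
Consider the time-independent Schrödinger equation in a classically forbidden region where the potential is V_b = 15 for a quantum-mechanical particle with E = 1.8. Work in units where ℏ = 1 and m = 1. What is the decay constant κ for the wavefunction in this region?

Since E < V_b the TISE in this region is ψ'' = κ²ψ with κ = √(2m(V_b − E))/ℏ.
κ = √(2 × 1 × 13.2) = 5.138.

κ = 5.14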